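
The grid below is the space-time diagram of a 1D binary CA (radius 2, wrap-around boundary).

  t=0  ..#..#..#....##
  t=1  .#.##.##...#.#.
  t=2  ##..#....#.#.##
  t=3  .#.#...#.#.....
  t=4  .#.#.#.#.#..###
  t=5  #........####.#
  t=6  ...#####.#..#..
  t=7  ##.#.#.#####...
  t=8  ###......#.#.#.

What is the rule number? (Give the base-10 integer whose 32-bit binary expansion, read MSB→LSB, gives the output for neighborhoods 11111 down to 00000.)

3021873891

  ##### -> #   bit 31 = 1  t=6,i=5
  ####. -> .   bit 30 = 0  t=2,i=0
  ###.# -> #   bit 29 = 1  t=4,i=14
  ###.. -> #   bit 28 = 1  t=2,i=1
  ##.## -> .   bit 27 = 0  t=1,i=5
  ##.#. -> #   bit 26 = 1  t=4,i=0
  ##..# -> .   bit 25 = 0  t=0,i=0
  ##... -> .   bit 24 = 0  t=1,i=8
  #.### -> .   bit 23 = 0  t=2,i=13
  #.##. -> .   bit 22 = 0  t=1,i=3
  #.#.# -> .   bit 21 = 0  t=2,i=11
  #.#.. -> #   bit 20 = 1  t=1,i=13
  #..## -> #   bit 19 = 1  t=4,i=11
  #..#. -> #   bit 18 = 1  t=0,i=1
  #...# -> #   bit 17 = 1  t=1,i=9
  #.... -> .   bit 16 = 0  t=0,i=10
  .#### -> .   bit 15 = 0  t=2,i=14
  .###. -> .   bit 14 = 0  t=4,i=13
  .##.# -> #   bit 13 = 1  t=1,i=4
  .##.. -> .   bit 12 = 0  t=0,i=14
  .#.## -> .   bit 11 = 0  t=1,i=2
  .#.#. -> .   bit 10 = 0  t=1,i=12
  .#..# -> #   bit 9 = 1  t=0,i=3
  .#... -> .   bit 8 = 0  t=0,i=9
  ..### -> #   bit 7 = 1  t=4,i=12
  ..##. -> #   bit 6 = 1  t=0,i=13
  ..#.# -> #   bit 5 = 1  t=1,i=1
  ..#.. -> .   bit 4 = 0  t=0,i=2
  ...## -> .   bit 3 = 0  t=0,i=12
  ...#. -> .   bit 2 = 0  t=1,i=10
  ....# -> #   bit 1 = 1  t=0,i=11
  ..... -> #   bit 0 = 1  t=3,i=12
  bits 10110100000111100010001011100011 = 3021873891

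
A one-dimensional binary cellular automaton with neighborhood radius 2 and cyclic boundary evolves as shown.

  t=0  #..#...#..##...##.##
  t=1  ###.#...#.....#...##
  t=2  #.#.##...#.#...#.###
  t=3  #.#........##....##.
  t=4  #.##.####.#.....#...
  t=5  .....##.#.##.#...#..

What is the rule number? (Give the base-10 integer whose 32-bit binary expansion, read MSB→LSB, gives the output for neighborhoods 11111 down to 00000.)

  #####|#  b31=1 t=1,i=0
  ####.|.  b30=0 t=1,i=1
  ###.#|#  b29=1 t=1,i=2
  ###..|#  b28=1 t=0,i=0
  ##.##|.  b27=0 t=0,i=17
  ##.#.|.  b26=0 t=1,i=3
  ##..#|#  b25=1 t=0,i=1
  ##...|.  b24=0 t=0,i=12
  #.###|#  b23=1 t=0,i=18
  #.##.|.  b22=0 t=2,i=4
  #.#.#|#  b21=1 t=2,i=2
  #.#..|#  b20=1 t=1,i=4
  #..##|.  b19=0 t=0,i=9
  #..#.|#  b18=1 t=0,i=2
  #...#|.  b17=0 t=0,i=5
  #....|.  b16=0 t=1,i=10
  .####|#  b15=1 t=1,i=19
  .###.|#  b14=1 t=0,i=19
  .##.#|.  b13=0 t=0,i=16
  .##..|.  b12=0 t=0,i=11
  .#.##|.  b11=0 t=2,i=3
  .#.#.|.  b10=0 t=2,i=10
  .#..#|#  b9=1 t=0,i=8
  .#...|#  b8=1 t=0,i=4
  ..###|#  b7=1 t=1,i=18
  ..##.|.  b6=0 t=0,i=10
  ..#.#|.  b5=0 t=2,i=9
  ..#..|.  b4=0 t=0,i=3
  ...##|#  b3=1 t=0,i=14
  ...#.|.  b2=0 t=0,i=6
  ....#|.  b1=0 t=1,i=12
  .....|#  b0=1 t=1,i=11
  bits 10110010101101001100001110001001 = 2998190985

2998190985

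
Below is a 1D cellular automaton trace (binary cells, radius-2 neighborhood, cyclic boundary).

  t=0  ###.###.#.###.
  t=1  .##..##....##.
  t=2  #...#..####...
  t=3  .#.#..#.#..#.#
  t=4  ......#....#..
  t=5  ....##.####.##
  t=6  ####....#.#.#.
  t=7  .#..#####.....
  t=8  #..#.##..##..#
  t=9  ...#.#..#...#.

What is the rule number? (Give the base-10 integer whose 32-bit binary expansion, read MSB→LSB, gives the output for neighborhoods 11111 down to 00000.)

  [31] ##### => #  t=7,i=6
  [30] ####. => .  t=2,i=9
  [29] ###.# => #  t=0,i=2
  [28] ###.. => .  t=2,i=10
  [27] ##.## => .  t=0,i=3
  [26] ##.#. => .  t=0,i=7
  [25] ##..# => .  t=1,i=3
  [24] ##... => #  t=1,i=7
  [23] #.### => .  t=0,i=0
  [22] #.##. => #  t=5,i=12
  [21] #.#.# => .  t=0,i=8
  [20] #.#.. => .  t=3,i=3
  [19] #..## => #  t=1,i=0
  [18] #..#. => .  t=3,i=5
  [17] #...# => .  t=2,i=2
  [16] #.... => #  t=1,i=8
  [15] .#### => #  t=2,i=8
  [14] .###. => #  t=0,i=1
  [13] .##.# => .  t=5,i=5
  [12] .##.. => .  t=1,i=2
  [11] .#.## => .  t=0,i=9
  [10] .#.#. => .  t=3,i=0
  [9] .#..# => .  t=2,i=5
  [8] .#... => #  t=2,i=1
  [7] ..### => .  t=2,i=7
  [6] ..##. => .  t=1,i=1
  [5] ..#.# => #  t=3,i=6
  [4] ..#.. => .  t=2,i=0
  [3] ...## => #  t=1,i=10
  [2] ...#. => #  t=2,i=3
  [1] ....# => #  t=1,i=9
  [0] ..... => .  t=4,i=0
  bits 10100001010010011100000100101110 = 2705965358

2705965358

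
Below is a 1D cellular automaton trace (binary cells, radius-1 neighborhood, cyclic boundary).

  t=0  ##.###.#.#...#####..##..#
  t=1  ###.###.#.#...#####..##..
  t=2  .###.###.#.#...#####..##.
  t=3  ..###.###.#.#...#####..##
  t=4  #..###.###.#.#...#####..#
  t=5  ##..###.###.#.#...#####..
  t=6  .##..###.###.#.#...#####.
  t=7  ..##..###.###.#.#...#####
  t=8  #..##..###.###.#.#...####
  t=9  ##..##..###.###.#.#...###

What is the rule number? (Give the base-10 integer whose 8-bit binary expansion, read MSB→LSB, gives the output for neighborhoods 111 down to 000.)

  nb ###: next=#  (t=0,i=0, bit7=1)
  nb ##.: next=#  (t=0,i=1, bit6=1)
  nb #.#: next=#  (t=0,i=2, bit5=1)
  nb #..: next=#  (t=0,i=10, bit4=1)
  nb .##: next=.  (t=0,i=3, bit3=0)
  nb .#.: next=.  (t=0,i=7, bit2=0)
  nb ..#: next=.  (t=0,i=12, bit1=0)
  nb ...: next=.  (t=0,i=11, bit0=0)
  bits 11110000 = 240

240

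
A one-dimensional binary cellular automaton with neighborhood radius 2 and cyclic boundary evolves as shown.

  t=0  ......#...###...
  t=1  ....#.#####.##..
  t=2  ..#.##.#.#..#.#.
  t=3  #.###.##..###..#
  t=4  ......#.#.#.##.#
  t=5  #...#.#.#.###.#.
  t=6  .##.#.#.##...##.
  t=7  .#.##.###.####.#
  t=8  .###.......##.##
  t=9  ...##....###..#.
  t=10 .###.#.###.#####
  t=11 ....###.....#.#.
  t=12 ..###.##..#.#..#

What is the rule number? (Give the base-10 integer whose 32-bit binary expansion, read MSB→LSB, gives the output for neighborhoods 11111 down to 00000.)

1466338298

  ##### -> .   bit 31 = 0  t=1,i=8
  ####. -> #   bit 30 = 1  t=1,i=9
  ###.# -> .   bit 29 = 0  t=1,i=10
  ###.. -> #   bit 28 = 1  t=0,i=12
  ##.## -> .   bit 27 = 0  t=1,i=11
  ##.#. -> #   bit 26 = 1  t=2,i=6
  ##..# -> #   bit 25 = 1  t=3,i=8
  ##... -> #   bit 24 = 1  t=0,i=13
  #.### -> .   bit 23 = 0  t=1,i=6
  #.##. -> #   bit 22 = 1  t=1,i=12
  #.#.# -> #   bit 21 = 1  t=2,i=7
  #.#.. -> .   bit 20 = 0  t=2,i=9
  #..## -> .   bit 19 = 0  t=3,i=9
  #..#. -> #   bit 18 = 1  t=2,i=11
  #...# -> #   bit 17 = 1  t=0,i=8
  #.... -> .   bit 16 = 0  t=0,i=14
  .#### -> #   bit 15 = 1  t=1,i=7
  .###. -> .   bit 14 = 0  t=0,i=11
  .##.# -> .   bit 13 = 0  t=2,i=5
  .##.. -> .   bit 12 = 0  t=1,i=13
  .#.## -> #   bit 11 = 1  t=1,i=5
  .#.#. -> .   bit 10 = 0  t=2,i=8
  .#..# -> #   bit 9 = 1  t=2,i=10
  .#... -> #   bit 8 = 1  t=0,i=7
  ..### -> #   bit 7 = 1  t=0,i=10
  ..##. -> #   bit 6 = 1  t=3,i=15
  ..#.# -> #   bit 5 = 1  t=1,i=4
  ..#.. -> #   bit 4 = 1  t=0,i=6
  ...## -> #   bit 3 = 1  t=0,i=9
  ...#. -> .   bit 2 = 0  t=0,i=5
  ....# -> #   bit 1 = 1  t=0,i=4
  ..... -> .   bit 0 = 0  t=0,i=0
  bits 01010111011001101000101111111010 = 1466338298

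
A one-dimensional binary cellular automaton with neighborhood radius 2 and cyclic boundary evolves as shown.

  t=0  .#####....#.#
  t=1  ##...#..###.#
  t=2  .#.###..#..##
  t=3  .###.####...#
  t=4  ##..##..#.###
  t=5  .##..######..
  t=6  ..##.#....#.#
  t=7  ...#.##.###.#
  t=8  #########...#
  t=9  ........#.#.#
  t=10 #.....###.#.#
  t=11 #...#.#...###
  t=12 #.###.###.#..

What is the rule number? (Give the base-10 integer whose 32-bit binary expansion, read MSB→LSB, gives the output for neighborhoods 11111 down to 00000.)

  #####|.  b31=0 t=0,i=3
  ####.|.  b30=0 t=0,i=4
  ###.#|.  b29=0 t=1,i=10
  ###..|#  b28=1 t=0,i=5
  ##.##|#  b27=1 t=1,i=11
  ##.#.|.  b26=0 t=2,i=0
  ##..#|#  b25=1 t=2,i=6
  ##...|.  b24=0 t=0,i=6
  #.###|#  b23=1 t=0,i=1
  #.##.|#  b22=1 t=7,i=5
  #.#.#|#  b21=1 t=0,i=12
  #.#..|#  b20=1 t=6,i=5
  #..##|.  b19=0 t=1,i=7
  #..#.|#  b18=1 t=2,i=7
  #...#|#  b17=1 t=1,i=3
  #....|.  b16=0 t=0,i=7
  .####|.  b15=0 t=0,i=2
  .###.|.  b14=0 t=1,i=0
  .##.#|#  b13=1 t=2,i=12
  .##..|#  b12=1 t=4,i=5
  .#.##|#  b11=1 t=0,i=0
  .#.#.|.  b10=0 t=0,i=11
  .#..#|.  b9=0 t=1,i=6
  .#...|#  b8=1 t=6,i=6
  ..###|#  b7=1 t=1,i=8
  ..##.|.  b6=0 t=2,i=11
  ..#.#|#  b5=1 t=0,i=10
  ..#..|#  b4=1 t=1,i=5
  ...##|.  b3=0 t=5,i=0
  ...#.|#  b2=1 t=0,i=9
  ....#|#  b1=1 t=0,i=8
  .....|.  b0=0 t=9,i=2
  bits 00011010111101100011100110110110 = 452344246

452344246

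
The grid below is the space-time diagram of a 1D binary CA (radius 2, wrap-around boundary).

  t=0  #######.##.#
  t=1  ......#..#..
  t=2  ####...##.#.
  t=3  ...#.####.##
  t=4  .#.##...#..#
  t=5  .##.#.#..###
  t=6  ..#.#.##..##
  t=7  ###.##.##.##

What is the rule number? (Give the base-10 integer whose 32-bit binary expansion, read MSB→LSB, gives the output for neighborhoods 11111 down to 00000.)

  ##### -> .   bit 31 = 0  t=0,i=1
  ####. -> .   bit 30 = 0  t=0,i=5
  ###.# -> #   bit 29 = 1  t=0,i=6
  ###.. -> #   bit 28 = 1  t=2,i=3
  ##.## -> .   bit 27 = 0  t=0,i=7
  ##.#. -> .   bit 26 = 0  t=2,i=9
  ##..# -> #   bit 25 = 1  t=6,i=0
  ##... -> .   bit 24 = 0  t=2,i=4
  #.### -> .   bit 23 = 0  t=0,i=11
  #.##. -> .   bit 22 = 0  t=0,i=8
  #.#.# -> #   bit 21 = 1  t=2,i=10
  #.#.. -> #   bit 20 = 1  t=5,i=6
  #..## -> .   bit 19 = 0  t=5,i=8
  #..#. -> #   bit 18 = 1  t=1,i=8
  #...# -> #   bit 17 = 1  t=2,i=5
  #.... -> .   bit 16 = 0  t=1,i=11
  .#### -> .   bit 15 = 0  t=0,i=0
  .###. -> #   bit 14 = 1  t=5,i=10
  .##.# -> #   bit 13 = 1  t=0,i=9
  .##.. -> #   bit 12 = 1  t=3,i=11
  .#.## -> #   bit 11 = 1  t=2,i=11
  .#.#. -> .   bit 10 = 0  t=4,i=0
  .#..# -> #   bit 9 = 1  t=1,i=7
  .#... -> #   bit 8 = 1  t=1,i=10
  ..### -> .   bit 7 = 0  t=5,i=9
  ..##. -> #   bit 6 = 1  t=2,i=7
  ..#.# -> #   bit 5 = 1  t=3,i=3
  ..#.. -> .   bit 4 = 0  t=1,i=6
  ...## -> #   bit 3 = 1  t=2,i=6
  ...#. -> .   bit 2 = 0  t=1,i=5
  ....# -> .   bit 1 = 0  t=1,i=4
  ..... -> #   bit 0 = 1  t=1,i=0
  bits 00110010001101100111101101101001 = 842431337

842431337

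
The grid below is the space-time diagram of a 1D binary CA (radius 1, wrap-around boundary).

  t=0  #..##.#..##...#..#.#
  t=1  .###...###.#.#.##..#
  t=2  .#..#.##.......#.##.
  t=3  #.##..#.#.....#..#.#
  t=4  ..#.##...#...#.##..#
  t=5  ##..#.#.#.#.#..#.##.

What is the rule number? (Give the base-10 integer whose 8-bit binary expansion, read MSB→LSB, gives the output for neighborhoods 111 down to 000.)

  [7] ### => .  t=1,i=2
  [6] ##. => .  t=0,i=0
  [5] #.# => .  t=0,i=5
  [4] #.. => #  t=0,i=1
  [3] .## => #  t=0,i=3
  [2] .#. => .  t=0,i=6
  [1] ..# => #  t=0,i=2
  [0] ... => .  t=0,i=12
  bits 00011010 = 26

26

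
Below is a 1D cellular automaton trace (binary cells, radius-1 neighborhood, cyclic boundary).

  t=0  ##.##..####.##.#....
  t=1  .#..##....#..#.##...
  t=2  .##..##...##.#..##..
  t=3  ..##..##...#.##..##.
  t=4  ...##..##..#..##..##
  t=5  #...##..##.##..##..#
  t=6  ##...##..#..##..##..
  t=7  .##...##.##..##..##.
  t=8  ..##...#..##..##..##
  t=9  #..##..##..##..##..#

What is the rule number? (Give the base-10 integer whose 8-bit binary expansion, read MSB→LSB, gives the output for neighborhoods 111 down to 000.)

84

  ### -> .   bit 7 = 0  t=0,i=8
  ##. -> #   bit 6 = 1  t=0,i=1
  #.# -> .   bit 5 = 0  t=0,i=2
  #.. -> #   bit 4 = 1  t=0,i=5
  .## -> .   bit 3 = 0  t=0,i=0
  .#. -> #   bit 2 = 1  t=0,i=15
  ..# -> .   bit 1 = 0  t=0,i=6
  ... -> .   bit 0 = 0  t=0,i=17
  bits 01010100 = 84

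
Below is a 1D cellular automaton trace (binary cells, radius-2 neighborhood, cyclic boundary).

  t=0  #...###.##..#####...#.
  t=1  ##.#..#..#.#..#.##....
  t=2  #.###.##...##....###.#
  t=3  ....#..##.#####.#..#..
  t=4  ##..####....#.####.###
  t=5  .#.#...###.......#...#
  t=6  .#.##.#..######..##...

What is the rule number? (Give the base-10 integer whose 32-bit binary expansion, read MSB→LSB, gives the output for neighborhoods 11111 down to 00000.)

  #####|#  b31=1 t=0,i=14
  ####.|.  b30=0 t=0,i=15
  ###.#|#  b29=1 t=0,i=6
  ###..|#  b28=1 t=0,i=16
  ##.##|.  b27=0 t=0,i=7
  ##.#.|#  b26=1 t=1,i=2
  ##..#|.  b25=0 t=0,i=10
  ##...|#  b24=1 t=0,i=17
  #.###|.  b23=0 t=2,i=2
  #.##.|.  b22=0 t=0,i=8
  #.#.#|#  b21=1 t=5,i=1
  #.#..|#  b20=1 t=0,i=0
  #..##|#  b19=1 t=0,i=11
  #..#.|.  b18=0 t=1,i=5
  #...#|.  b17=0 t=0,i=2
  #....|#  b16=1 t=1,i=19
  .####|.  b15=0 t=0,i=13
  .###.|.  b14=0 t=0,i=5
  .##.#|.  b13=0 t=1,i=1
  .##..|#  b12=1 t=0,i=9
  .#.##|.  b11=0 t=1,i=15
  .#.#.|.  b10=0 t=0,i=21
  .#..#|#  b9=1 t=1,i=4
  .#...|#  b8=1 t=0,i=1
  ..###|.  b7=0 t=0,i=4
  ..##.|#  b6=1 t=1,i=0
  ..#.#|.  b5=0 t=0,i=20
  ..#..|#  b4=1 t=1,i=6
  ...##|#  b3=1 t=0,i=3
  ...#.|.  b2=0 t=0,i=19
  ....#|.  b1=0 t=1,i=20
  .....|#  b0=1 t=3,i=0
  bits 10110101001110010001001101011001 = 3040416601

3040416601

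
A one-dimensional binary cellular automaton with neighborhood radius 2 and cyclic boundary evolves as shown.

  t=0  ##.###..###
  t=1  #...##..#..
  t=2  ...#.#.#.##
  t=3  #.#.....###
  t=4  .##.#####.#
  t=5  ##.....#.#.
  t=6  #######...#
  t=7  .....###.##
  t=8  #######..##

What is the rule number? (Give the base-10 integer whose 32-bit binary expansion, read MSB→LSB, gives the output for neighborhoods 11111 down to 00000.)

  ##### -> .   bit 31 = 0  t=0,i=10
  ####. -> #   bit 30 = 1  t=0,i=0
  ###.# -> .   bit 29 = 0  t=0,i=1
  ###.. -> #   bit 28 = 1  t=0,i=5
  ##.## -> .   bit 27 = 0  t=0,i=2
  ##.#. -> #   bit 26 = 1  t=3,i=1
  ##..# -> .   bit 25 = 0  t=0,i=6
  ##... -> #   bit 24 = 1  t=2,i=0
  #.### -> .   bit 23 = 0  t=0,i=3
  #.##. -> #   bit 22 = 1  t=2,i=9
  #.#.# -> .   bit 21 = 0  t=2,i=5
  #.#.. -> #   bit 20 = 1  t=3,i=2
  #..## -> .   bit 19 = 0  t=0,i=7
  #..#. -> #   bit 18 = 1  t=1,i=7
  #...# -> .   bit 17 = 0  t=1,i=2
  #.... -> #   bit 16 = 1  t=3,i=4
  .#### -> .   bit 15 = 0  t=0,i=9
  .###. -> #   bit 14 = 1  t=0,i=4
  .##.# -> .   bit 13 = 0  t=4,i=2
  .##.. -> #   bit 12 = 1  t=1,i=5
  .#.## -> #   bit 11 = 1  t=2,i=8
  .#.#. -> .   bit 10 = 0  t=2,i=4
  .#..# -> #   bit 9 = 1  t=1,i=9
  .#... -> .   bit 8 = 0  t=1,i=1
  ..### -> #   bit 7 = 1  t=0,i=8
  ..##. -> .   bit 6 = 0  t=1,i=4
  ..#.# -> .   bit 5 = 0  t=2,i=3
  ..#.. -> .   bit 4 = 0  t=1,i=0
  ...## -> #   bit 3 = 1  t=1,i=3
  ...#. -> #   bit 2 = 1  t=2,i=2
  ....# -> #   bit 1 = 1  t=3,i=6
  ..... -> #   bit 0 = 1  t=3,i=5
  bits 01010101010101010101101010001111 = 1431657103

1431657103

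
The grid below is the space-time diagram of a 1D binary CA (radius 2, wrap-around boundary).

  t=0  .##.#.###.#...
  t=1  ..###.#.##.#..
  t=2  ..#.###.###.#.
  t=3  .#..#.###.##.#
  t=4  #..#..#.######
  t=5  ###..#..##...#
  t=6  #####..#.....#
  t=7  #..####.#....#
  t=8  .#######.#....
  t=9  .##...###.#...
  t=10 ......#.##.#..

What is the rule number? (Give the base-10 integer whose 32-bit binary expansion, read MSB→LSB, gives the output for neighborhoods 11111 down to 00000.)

  #####|.  b31=0 t=4,i=10
  ####.|#  b30=1 t=4,i=13
  ###.#|#  b29=1 t=0,i=8
  ###..|#  b28=1 t=4,i=0
  ##.##|#  b27=1 t=2,i=7
  ##.#.|#  b26=1 t=0,i=3
  ##..#|#  b25=1 t=4,i=1
  ##...|.  b24=0 t=5,i=10
  #.###|#  b23=1 t=0,i=6
  #.##.|#  b22=1 t=1,i=8
  #.#.#|#  b21=1 t=0,i=4
  #.#..|.  b20=0 t=0,i=10
  #..##|#  b19=1 t=5,i=7
  #..#.|#  b18=1 t=3,i=3
  #...#|.  b17=0 t=2,i=0
  #....|.  b16=0 t=0,i=12
  .####|#  b15=1 t=4,i=9
  .###.|.  b14=0 t=0,i=7
  .##.#|#  b13=1 t=0,i=2
  .##..|.  b12=0 t=5,i=9
  .#.##|.  b11=0 t=0,i=5
  .#.#.|#  b10=1 t=3,i=0
  .#..#|.  b9=0 t=3,i=2
  .#...|#  b8=1 t=0,i=11
  ..###|#  b7=1 t=1,i=2
  ..##.|.  b6=0 t=0,i=1
  ..#.#|.  b5=0 t=2,i=2
  ..#..|.  b4=0 t=4,i=3
  ...##|.  b3=0 t=0,i=0
  ...#.|#  b2=1 t=2,i=1
  ....#|.  b1=0 t=0,i=13
  .....|.  b0=0 t=6,i=10
  bits 01111110111011001010010110000100 = 2129438084

2129438084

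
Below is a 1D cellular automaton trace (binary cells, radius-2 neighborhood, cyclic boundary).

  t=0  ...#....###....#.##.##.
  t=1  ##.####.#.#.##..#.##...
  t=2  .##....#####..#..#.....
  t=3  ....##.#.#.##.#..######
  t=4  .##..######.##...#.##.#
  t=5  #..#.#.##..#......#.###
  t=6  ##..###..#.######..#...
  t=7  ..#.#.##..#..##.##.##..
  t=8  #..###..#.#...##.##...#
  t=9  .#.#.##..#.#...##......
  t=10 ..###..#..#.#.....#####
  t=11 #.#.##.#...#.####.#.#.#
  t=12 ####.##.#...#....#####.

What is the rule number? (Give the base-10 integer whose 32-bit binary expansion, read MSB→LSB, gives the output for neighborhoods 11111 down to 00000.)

2652974483

  [31] ##### => #  t=2,i=9
  [30] ####. => .  t=1,i=5
  [29] ###.# => .  t=1,i=6
  [28] ###.. => #  t=0,i=10
  [27] ##.## => #  t=0,i=19
  [26] ##.#. => #  t=1,i=7
  [25] ##..# => #  t=1,i=14
  [24] ##... => .  t=0,i=11
  [23] #.### => .  t=1,i=3
  [22] #.##. => .  t=0,i=17
  [21] #.#.# => #  t=1,i=8
  [20] #.#.. => .  t=3,i=14
  [19] #..## => .  t=3,i=16
  [18] #..#. => .  t=1,i=15
  [17] #...# => .  t=1,i=21
  [16] #.... => #  t=0,i=0
  [15] .#### => .  t=1,i=4
  [14] .###. => .  t=0,i=9
  [13] .##.# => #  t=0,i=18
  [12] .##.. => .  t=0,i=21
  [11] .#.## => #  t=0,i=16
  [10] .#.#. => #  t=1,i=9
  [9] .#..# => .  t=2,i=15
  [8] .#... => #  t=0,i=4
  [7] ..### => #  t=0,i=8
  [6] ..##. => .  t=1,i=0
  [5] ..#.# => .  t=0,i=15
  [4] ..#.. => #  t=0,i=3
  [3] ...## => .  t=0,i=7
  [2] ...#. => .  t=0,i=2
  [1] ....# => #  t=0,i=1
  [0] ..... => #  t=2,i=20
  bits 10011110001000010010110110010011 = 2652974483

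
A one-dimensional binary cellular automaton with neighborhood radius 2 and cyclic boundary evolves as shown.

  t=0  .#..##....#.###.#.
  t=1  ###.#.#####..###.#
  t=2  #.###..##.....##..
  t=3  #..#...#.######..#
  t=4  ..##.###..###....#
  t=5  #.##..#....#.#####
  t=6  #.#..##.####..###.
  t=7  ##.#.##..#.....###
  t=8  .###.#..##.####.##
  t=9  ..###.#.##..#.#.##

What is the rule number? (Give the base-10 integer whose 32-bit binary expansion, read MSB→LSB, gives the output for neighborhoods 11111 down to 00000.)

2775049855

  nb #####: next=#  (t=1,i=8, bit31=1)
  nb ####.: next=.  (t=1,i=1, bit30=0)
  nb ###.#: next=#  (t=0,i=14, bit29=1)
  nb ###..: next=.  (t=1,i=10, bit28=0)
  nb ##.##: next=.  (t=1,i=16, bit27=0)
  nb ##.#.: next=#  (t=0,i=15, bit26=1)
  nb ##..#: next=.  (t=1,i=11, bit25=0)
  nb ##...: next=#  (t=0,i=6, bit24=1)
  nb #.###: next=.  (t=0,i=12, bit23=0)
  nb #.##.: next=#  (t=5,i=2, bit22=1)
  nb #.#.#: next=#  (t=1,i=4, bit21=1)
  nb #.#..: next=.  (t=0,i=16, bit20=0)
  nb #..##: next=.  (t=0,i=3, bit19=0)
  nb #..#.: next=#  (t=0,i=0, bit18=1)
  nb #...#: next=#  (t=3,i=5, bit17=1)
  nb #....: next=#  (t=0,i=7, bit16=1)
  nb .####: next=#  (t=1,i=0, bit15=1)
  nb .###.: next=#  (t=0,i=13, bit14=1)
  nb .##.#: next=#  (t=4,i=3, bit13=1)
  nb .##..: next=.  (t=0,i=5, bit12=0)
  nb .#.##: next=.  (t=0,i=11, bit11=0)
  nb .#.#.: next=#  (t=6,i=1, bit10=1)
  nb .#..#: next=#  (t=0,i=2, bit9=1)
  nb .#...: next=.  (t=3,i=4, bit8=0)
  nb ..###: next=.  (t=1,i=13, bit7=0)
  nb ..##.: next=#  (t=0,i=4, bit6=1)
  nb ..#.#: next=#  (t=0,i=10, bit5=1)
  nb ..#..: next=#  (t=0,i=1, bit4=1)
  nb ...##: next=#  (t=2,i=13, bit3=1)
  nb ...#.: next=#  (t=0,i=9, bit2=1)
  nb ....#: next=#  (t=0,i=8, bit1=1)
  nb .....: next=#  (t=2,i=11, bit0=1)
  bits 10100101011001111110011001111111 = 2775049855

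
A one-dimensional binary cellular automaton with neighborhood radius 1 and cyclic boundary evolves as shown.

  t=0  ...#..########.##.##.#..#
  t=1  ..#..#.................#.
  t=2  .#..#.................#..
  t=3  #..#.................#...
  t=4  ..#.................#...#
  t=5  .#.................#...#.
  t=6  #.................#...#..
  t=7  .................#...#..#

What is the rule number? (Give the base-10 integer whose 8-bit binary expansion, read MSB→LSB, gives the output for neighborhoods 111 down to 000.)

  ###|.  b7=0 t=0,i=7
  ##.|.  b6=0 t=0,i=13
  #.#|.  b5=0 t=0,i=14
  #..|.  b4=0 t=0,i=0
  .##|.  b3=0 t=0,i=6
  .#.|.  b2=0 t=0,i=3
  ..#|#  b1=1 t=0,i=2
  ...|.  b0=0 t=0,i=1
  bits 00000010 = 2

2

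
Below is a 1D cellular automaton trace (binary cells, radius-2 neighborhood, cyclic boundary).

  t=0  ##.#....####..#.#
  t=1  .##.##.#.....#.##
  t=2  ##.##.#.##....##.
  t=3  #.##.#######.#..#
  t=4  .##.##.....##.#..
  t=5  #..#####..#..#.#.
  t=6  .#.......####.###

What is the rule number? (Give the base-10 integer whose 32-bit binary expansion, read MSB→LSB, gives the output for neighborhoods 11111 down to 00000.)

769990424

  nb #####: next=.  (t=3,i=7, bit31=0)
  nb ####.: next=.  (t=0,i=10, bit30=0)
  nb ###.#: next=#  (t=0,i=1, bit29=1)
  nb ###..: next=.  (t=0,i=11, bit28=0)
  nb ##.##: next=#  (t=1,i=0, bit27=1)
  nb ##.#.: next=#  (t=0,i=2, bit26=1)
  nb ##..#: next=.  (t=0,i=12, bit25=0)
  nb ##...: next=#  (t=2,i=10, bit24=1)
  nb #.###: next=#  (t=0,i=16, bit23=1)
  nb #.##.: next=#  (t=1,i=1, bit22=1)
  nb #.#.#: next=#  (t=2,i=6, bit21=1)
  nb #.#..: next=.  (t=0,i=3, bit20=0)
  nb #..##: next=.  (t=3,i=15, bit19=0)
  nb #..#.: next=#  (t=0,i=13, bit18=1)
  nb #...#: next=.  (t=4,i=16, bit17=0)
  nb #....: next=#  (t=0,i=5, bit16=1)
  nb .####: next=.  (t=0,i=9, bit15=0)
  nb .###.: next=.  (t=0,i=0, bit14=0)
  nb .##.#: next=.  (t=1,i=2, bit13=0)
  nb .##..: next=#  (t=2,i=9, bit12=1)
  nb .#.##: next=#  (t=0,i=15, bit11=1)
  nb .#.#.: next=#  (t=5,i=14, bit10=1)
  nb .#..#: next=#  (t=3,i=14, bit9=1)
  nb .#...: next=#  (t=0,i=4, bit8=1)
  nb ..###: next=.  (t=0,i=8, bit7=0)
  nb ..##.: next=.  (t=2,i=14, bit6=0)
  nb ..#.#: next=.  (t=0,i=14, bit5=0)
  nb ..#..: next=#  (t=5,i=10, bit4=1)
  nb ...##: next=#  (t=0,i=7, bit3=1)
  nb ...#.: next=.  (t=1,i=12, bit2=0)
  nb ....#: next=.  (t=0,i=6, bit1=0)
  nb .....: next=.  (t=1,i=10, bit0=0)
  bits 00101101111001010001111100011000 = 769990424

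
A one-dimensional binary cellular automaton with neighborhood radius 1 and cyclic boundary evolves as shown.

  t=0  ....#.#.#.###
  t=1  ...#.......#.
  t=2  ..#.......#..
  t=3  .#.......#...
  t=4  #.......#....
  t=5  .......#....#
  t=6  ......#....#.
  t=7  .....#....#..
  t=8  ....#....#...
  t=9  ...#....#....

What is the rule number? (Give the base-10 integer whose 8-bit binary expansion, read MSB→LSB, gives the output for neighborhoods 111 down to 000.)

  nb ###: next=#  (t=0,i=11, bit7=1)
  nb ##.: next=.  (t=0,i=12, bit6=0)
  nb #.#: next=.  (t=0,i=5, bit5=0)
  nb #..: next=.  (t=0,i=0, bit4=0)
  nb .##: next=.  (t=0,i=10, bit3=0)
  nb .#.: next=.  (t=0,i=4, bit2=0)
  nb ..#: next=#  (t=0,i=3, bit1=1)
  nb ...: next=.  (t=0,i=1, bit0=0)
  bits 10000010 = 130

130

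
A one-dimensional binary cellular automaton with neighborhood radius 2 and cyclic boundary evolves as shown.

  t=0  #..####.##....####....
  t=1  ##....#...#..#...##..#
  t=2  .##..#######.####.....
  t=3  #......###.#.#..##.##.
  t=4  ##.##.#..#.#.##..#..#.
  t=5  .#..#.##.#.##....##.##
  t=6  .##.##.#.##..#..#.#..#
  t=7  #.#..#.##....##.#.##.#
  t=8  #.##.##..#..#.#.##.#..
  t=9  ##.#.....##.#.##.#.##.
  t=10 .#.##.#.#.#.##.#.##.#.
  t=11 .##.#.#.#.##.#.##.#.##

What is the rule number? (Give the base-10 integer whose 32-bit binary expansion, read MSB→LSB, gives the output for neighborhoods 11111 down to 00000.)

  #####|#  b31=1 t=2,i=7
  ####.|.  b30=0 t=0,i=5
  ###.#|#  b29=1 t=0,i=6
  ###..|#  b28=1 t=0,i=17
  ##.##|.  b27=0 t=0,i=7
  ##.#.|.  b26=0 t=3,i=10
  ##..#|.  b25=0 t=1,i=19
  ##...|#  b24=1 t=0,i=10
  #.###|#  b23=1 t=2,i=13
  #.##.|.  b22=0 t=0,i=8
  #.#.#|#  b21=1 t=3,i=11
  #.#..|#  b20=1 t=3,i=0
  #..##|.  b19=0 t=0,i=2
  #..#.|.  b18=0 t=1,i=12
  #...#|#  b17=1 t=1,i=8
  #....|.  b16=0 t=0,i=11
  .####|.  b15=0 t=0,i=4
  .###.|.  b14=0 t=1,i=0
  .##.#|#  b13=1 t=3,i=17
  .##..|.  b12=0 t=0,i=9
  .#.##|#  b11=1 t=4,i=12
  .#.#.|.  b10=0 t=3,i=12
  .#..#|#  b9=1 t=0,i=1
  .#...|#  b8=1 t=1,i=7
  ..###|.  b7=0 t=0,i=3
  ..##.|.  b6=0 t=1,i=17
  ..#.#|#  b5=1 t=4,i=9
  ..#..|#  b4=1 t=0,i=0
  ...##|#  b3=1 t=0,i=13
  ...#.|#  b2=1 t=0,i=21
  ....#|.  b1=0 t=0,i=12
  .....|#  b0=1 t=2,i=19
  bits 10110001101100100010101100111101 = 2981243709

2981243709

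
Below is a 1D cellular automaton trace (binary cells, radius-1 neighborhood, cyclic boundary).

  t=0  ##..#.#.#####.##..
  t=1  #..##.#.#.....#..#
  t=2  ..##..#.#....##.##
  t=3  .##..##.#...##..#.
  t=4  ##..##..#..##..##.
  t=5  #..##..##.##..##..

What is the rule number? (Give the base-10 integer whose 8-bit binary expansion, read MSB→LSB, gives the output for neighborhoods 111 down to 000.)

  ### -> .   bit 7 = 0  t=0,i=9
  ##. -> .   bit 6 = 0  t=0,i=1
  #.# -> .   bit 5 = 0  t=0,i=5
  #.. -> .   bit 4 = 0  t=0,i=2
  .## -> #   bit 3 = 1  t=0,i=0
  .#. -> #   bit 2 = 1  t=0,i=4
  ..# -> #   bit 1 = 1  t=0,i=3
  ... -> .   bit 0 = 0  t=1,i=10
  bits 00001110 = 14

14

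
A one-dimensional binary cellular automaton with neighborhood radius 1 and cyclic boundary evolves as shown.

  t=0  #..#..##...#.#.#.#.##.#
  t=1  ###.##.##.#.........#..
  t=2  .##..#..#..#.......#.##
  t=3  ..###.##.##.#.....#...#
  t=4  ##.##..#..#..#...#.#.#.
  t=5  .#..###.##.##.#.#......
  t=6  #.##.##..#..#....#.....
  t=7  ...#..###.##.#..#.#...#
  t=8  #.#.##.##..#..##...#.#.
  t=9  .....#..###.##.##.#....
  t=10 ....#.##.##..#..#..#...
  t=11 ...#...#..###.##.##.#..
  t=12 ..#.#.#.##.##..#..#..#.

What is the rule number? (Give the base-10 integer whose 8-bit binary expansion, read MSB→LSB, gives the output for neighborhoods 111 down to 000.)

210

  ###|#  b7=1 t=1,i=1
  ##.|#  b6=1 t=0,i=0
  #.#|.  b5=0 t=0,i=12
  #..|#  b4=1 t=0,i=1
  .##|.  b3=0 t=0,i=6
  .#.|.  b2=0 t=0,i=3
  ..#|#  b1=1 t=0,i=2
  ...|.  b0=0 t=0,i=9
  bits 11010010 = 210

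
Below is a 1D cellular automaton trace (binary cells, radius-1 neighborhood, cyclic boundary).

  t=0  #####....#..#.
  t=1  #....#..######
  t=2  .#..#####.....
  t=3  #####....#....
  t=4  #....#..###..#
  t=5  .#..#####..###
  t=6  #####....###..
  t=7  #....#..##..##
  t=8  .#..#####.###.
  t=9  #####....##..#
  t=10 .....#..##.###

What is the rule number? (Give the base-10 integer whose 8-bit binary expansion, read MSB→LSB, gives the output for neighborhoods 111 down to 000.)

  ###|.  b7=0 t=0,i=1
  ##.|.  b6=0 t=0,i=4
  #.#|#  b5=1 t=0,i=13
  #..|#  b4=1 t=0,i=5
  .##|#  b3=1 t=0,i=0
  .#.|#  b2=1 t=0,i=9
  ..#|#  b1=1 t=0,i=8
  ...|.  b0=0 t=0,i=6
  bits 00111110 = 62

62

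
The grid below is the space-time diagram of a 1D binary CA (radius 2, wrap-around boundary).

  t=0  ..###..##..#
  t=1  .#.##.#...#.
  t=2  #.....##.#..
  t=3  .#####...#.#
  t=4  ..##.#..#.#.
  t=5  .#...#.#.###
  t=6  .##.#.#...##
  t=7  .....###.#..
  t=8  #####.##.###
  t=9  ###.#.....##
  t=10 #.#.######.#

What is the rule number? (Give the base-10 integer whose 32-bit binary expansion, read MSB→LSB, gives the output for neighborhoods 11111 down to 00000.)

  [31] ##### => #  t=3,i=3
  [30] ####. => .  t=3,i=4
  [29] ###.# => #  t=5,i=11
  [28] ###.. => #  t=0,i=4
  [27] ##.## => .  t=6,i=0
  [26] ##.#. => .  t=1,i=5
  [25] ##..# => .  t=0,i=5
  [24] ##... => .  t=3,i=6
  [23] #.### => .  t=3,i=1
  [22] #.##. => .  t=1,i=3
  [21] #.#.# => .  t=3,i=11
  [20] #.#.. => #  t=1,i=6
  [19] #..## => #  t=0,i=1
  [18] #..#. => #  t=0,i=10
  [17] #...# => .  t=1,i=8
  [16] #.... => #  t=2,i=2
  [15] .#### => #  t=3,i=2
  [14] .###. => #  t=0,i=3
  [13] .##.# => .  t=1,i=4
  [12] .##.. => .  t=0,i=8
  [11] .#.## => .  t=1,i=2
  [10] .#.#. => #  t=3,i=10
  [9] .#..# => .  t=0,i=0
  [8] .#... => #  t=1,i=7
  [7] ..### => .  t=0,i=2
  [6] ..##. => .  t=0,i=7
  [5] ..#.# => .  t=1,i=1
  [4] ..#.. => .  t=0,i=11
  [3] ...## => #  t=2,i=5
  [2] ...#. => #  t=1,i=9
  [1] ....# => #  t=2,i=4
  [0] ..... => #  t=2,i=3
  bits 10110000000111011100010100001111 = 2954741007

2954741007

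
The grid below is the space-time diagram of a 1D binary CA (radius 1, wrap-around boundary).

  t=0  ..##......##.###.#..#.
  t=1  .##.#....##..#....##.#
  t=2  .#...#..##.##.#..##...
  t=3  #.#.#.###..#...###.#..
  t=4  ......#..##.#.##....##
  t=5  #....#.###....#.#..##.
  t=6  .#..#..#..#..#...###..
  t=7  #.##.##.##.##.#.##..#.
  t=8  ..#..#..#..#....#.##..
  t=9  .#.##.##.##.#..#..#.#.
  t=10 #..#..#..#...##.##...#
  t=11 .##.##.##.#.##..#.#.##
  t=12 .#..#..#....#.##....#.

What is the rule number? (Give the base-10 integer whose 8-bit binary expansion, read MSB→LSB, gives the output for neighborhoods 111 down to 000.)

  ### -> .   bit 7 = 0  t=0,i=14
  ##. -> .   bit 6 = 0  t=0,i=3
  #.# -> .   bit 5 = 0  t=0,i=12
  #.. -> #   bit 4 = 1  t=0,i=4
  .## -> #   bit 3 = 1  t=0,i=2
  .#. -> .   bit 2 = 0  t=0,i=17
  ..# -> #   bit 1 = 1  t=0,i=1
  ... -> .   bit 0 = 0  t=0,i=0
  bits 00011010 = 26

26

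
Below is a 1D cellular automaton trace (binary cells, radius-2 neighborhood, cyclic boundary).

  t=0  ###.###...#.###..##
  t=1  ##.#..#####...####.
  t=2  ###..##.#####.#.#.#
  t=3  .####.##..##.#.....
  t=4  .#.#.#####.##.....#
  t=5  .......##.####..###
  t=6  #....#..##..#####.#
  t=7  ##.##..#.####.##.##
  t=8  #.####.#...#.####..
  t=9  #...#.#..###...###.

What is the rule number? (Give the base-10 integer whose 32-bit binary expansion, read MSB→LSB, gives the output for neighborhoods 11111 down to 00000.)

  nb #####: next=#  (t=0,i=0, bit31=1)
  nb ####.: next=#  (t=0,i=1, bit30=1)
  nb ###.#: next=.  (t=0,i=2, bit29=0)
  nb ###..: next=#  (t=0,i=6, bit28=1)
  nb ##.##: next=#  (t=0,i=3, bit27=1)
  nb ##.#.: next=#  (t=1,i=2, bit26=1)
  nb ##..#: next=#  (t=0,i=15, bit25=1)
  nb ##...: next=#  (t=0,i=7, bit24=1)
  nb #.###: next=.  (t=0,i=4, bit23=0)
  nb #.##.: next=#  (t=1,i=0, bit22=1)
  nb #.#.#: next=.  (t=2,i=14, bit21=0)
  nb #.#..: next=.  (t=1,i=3, bit20=0)
  nb #..##: next=#  (t=0,i=16, bit19=1)
  nb #..#.: next=.  (t=7,i=6, bit18=0)
  nb #...#: next=#  (t=0,i=8, bit17=1)
  nb #....: next=.  (t=3,i=15, bit16=0)
  nb .####: next=.  (t=0,i=18, bit15=0)
  nb .###.: next=.  (t=0,i=5, bit14=0)
  nb .##.#: next=#  (t=1,i=1, bit13=1)
  nb .##..: next=#  (t=3,i=7, bit12=1)
  nb .#.##: next=.  (t=0,i=11, bit11=0)
  nb .#.#.: next=.  (t=2,i=15, bit10=0)
  nb .#..#: next=.  (t=1,i=4, bit9=0)
  nb .#...: next=.  (t=3,i=14, bit8=0)
  nb ..###: next=#  (t=0,i=17, bit7=1)
  nb ..##.: next=.  (t=2,i=5, bit6=0)
  nb ..#.#: next=#  (t=0,i=10, bit5=1)
  nb ..#..: next=.  (t=6,i=5, bit4=0)
  nb ...##: next=.  (t=1,i=13, bit3=0)
  nb ...#.: next=#  (t=0,i=9, bit2=1)
  nb ....#: next=#  (t=3,i=18, bit1=1)
  nb .....: next=.  (t=3,i=16, bit0=0)
  bits 11011111010010100011000010100110 = 3746181286

3746181286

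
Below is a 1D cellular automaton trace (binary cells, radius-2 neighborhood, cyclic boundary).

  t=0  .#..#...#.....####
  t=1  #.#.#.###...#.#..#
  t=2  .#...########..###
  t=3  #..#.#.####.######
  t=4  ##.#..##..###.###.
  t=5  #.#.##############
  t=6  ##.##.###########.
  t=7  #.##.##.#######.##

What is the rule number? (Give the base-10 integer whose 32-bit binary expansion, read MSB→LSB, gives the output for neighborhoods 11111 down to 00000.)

  #####|#  b31=1 t=2,i=7
  ####.|.  b30=0 t=0,i=16
  ###.#|#  b29=1 t=0,i=17
  ###..|#  b28=1 t=1,i=8
  ##.##|#  b27=1 t=3,i=11
  ##.#.|#  b26=1 t=0,i=0
  ##..#|#  b25=1 t=2,i=13
  ##...|#  b24=1 t=1,i=9
  #.###|#  b23=1 t=1,i=6
  #.##.|#  b22=1 t=4,i=0
  #.#.#|.  b21=0 t=1,i=2
  #.#..|.  b20=0 t=0,i=1
  #..##|#  b19=1 t=1,i=16
  #..#.|.  b18=0 t=0,i=3
  #...#|#  b17=1 t=0,i=6
  #....|.  b16=0 t=0,i=10
  .####|.  b15=0 t=0,i=15
  .###.|#  b14=1 t=1,i=7
  .##.#|.  b13=0 t=1,i=0
  .##..|#  b12=1 t=4,i=7
  .#.##|#  b11=1 t=1,i=5
  .#.#.|.  b10=0 t=1,i=3
  .#..#|#  b9=1 t=0,i=2
  .#...|.  b8=0 t=0,i=5
  ..###|#  b7=1 t=0,i=14
  ..##.|#  b6=1 t=1,i=17
  ..#.#|#  b5=1 t=1,i=12
  ..#..|#  b4=1 t=0,i=4
  ...##|.  b3=0 t=0,i=13
  ...#.|#  b2=1 t=0,i=7
  ....#|#  b1=1 t=0,i=12
  .....|.  b0=0 t=0,i=11
  bits 10111111110010100101101011110110 = 3217709814

3217709814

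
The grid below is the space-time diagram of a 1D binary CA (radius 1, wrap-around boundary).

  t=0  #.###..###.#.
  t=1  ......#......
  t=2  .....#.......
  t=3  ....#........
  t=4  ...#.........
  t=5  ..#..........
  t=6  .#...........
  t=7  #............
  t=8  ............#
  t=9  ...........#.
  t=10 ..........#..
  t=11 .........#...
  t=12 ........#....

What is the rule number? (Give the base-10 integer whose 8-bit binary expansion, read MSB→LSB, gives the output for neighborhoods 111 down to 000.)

2

  ### -> .   bit 7 = 0  t=0,i=3
  ##. -> .   bit 6 = 0  t=0,i=4
  #.# -> .   bit 5 = 0  t=0,i=1
  #.. -> .   bit 4 = 0  t=0,i=5
  .## -> .   bit 3 = 0  t=0,i=2
  .#. -> .   bit 2 = 0  t=0,i=0
  ..# -> #   bit 1 = 1  t=0,i=6
  ... -> .   bit 0 = 0  t=1,i=0
  bits 00000010 = 2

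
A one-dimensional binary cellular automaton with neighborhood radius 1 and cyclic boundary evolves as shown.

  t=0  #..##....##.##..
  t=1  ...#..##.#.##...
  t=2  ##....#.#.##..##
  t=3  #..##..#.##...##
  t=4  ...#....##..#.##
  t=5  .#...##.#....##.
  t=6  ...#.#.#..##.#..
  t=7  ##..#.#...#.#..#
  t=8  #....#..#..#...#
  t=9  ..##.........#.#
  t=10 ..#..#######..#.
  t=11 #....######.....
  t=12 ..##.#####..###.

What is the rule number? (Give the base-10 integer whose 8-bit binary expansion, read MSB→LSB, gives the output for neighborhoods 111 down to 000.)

169

  ###|#  b7=1 t=2,i=0
  ##.|.  b6=0 t=0,i=4
  #.#|#  b5=1 t=0,i=11
  #..|.  b4=0 t=0,i=1
  .##|#  b3=1 t=0,i=3
  .#.|.  b2=0 t=0,i=0
  ..#|.  b1=0 t=0,i=2
  ...|#  b0=1 t=0,i=6
  bits 10101001 = 169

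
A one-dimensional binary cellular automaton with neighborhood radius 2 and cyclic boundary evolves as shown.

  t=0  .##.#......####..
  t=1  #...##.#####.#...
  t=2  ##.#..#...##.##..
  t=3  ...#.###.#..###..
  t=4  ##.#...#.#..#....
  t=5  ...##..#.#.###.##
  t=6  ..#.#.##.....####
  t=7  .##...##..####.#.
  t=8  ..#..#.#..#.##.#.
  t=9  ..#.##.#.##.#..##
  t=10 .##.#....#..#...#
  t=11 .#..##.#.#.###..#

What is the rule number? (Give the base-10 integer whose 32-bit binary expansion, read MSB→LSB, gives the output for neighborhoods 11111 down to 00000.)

  ##### -> .   bit 31 = 0  t=1,i=9
  ####. -> #   bit 30 = 1  t=0,i=13
  ###.# -> #   bit 29 = 1  t=1,i=11
  ###.. -> .   bit 28 = 0  t=0,i=14
  ##.## -> #   bit 27 = 1  t=1,i=6
  ##.#. -> .   bit 26 = 0  t=0,i=3
  ##..# -> .   bit 25 = 0  t=2,i=15
  ##... -> .   bit 24 = 0  t=0,i=15
  #.### -> .   bit 23 = 0  t=1,i=7
  #.##. -> #   bit 22 = 1  t=2,i=13
  #.#.# -> .   bit 21 = 0  t=5,i=9
  #.#.. -> #   bit 20 = 1  t=0,i=4
  #..## -> .   bit 19 = 0  t=2,i=16
  #..#. -> #   bit 18 = 1  t=2,i=5
  #...# -> .   bit 17 = 0  t=0,i=16
  #.... -> .   bit 16 = 0  t=0,i=6
  .#### -> .   bit 15 = 0  t=0,i=12
  .###. -> .   bit 14 = 0  t=3,i=6
  .##.# -> .   bit 13 = 0  t=0,i=2
  .##.. -> #   bit 12 = 1  t=2,i=14
  .#.## -> .   bit 11 = 0  t=3,i=4
  .#.#. -> .   bit 10 = 0  t=4,i=8
  .#..# -> .   bit 9 = 0  t=2,i=4
  .#... -> #   bit 8 = 1  t=0,i=5
  ..### -> #   bit 7 = 1  t=0,i=11
  ..##. -> .   bit 6 = 0  t=0,i=1
  ..#.# -> #   bit 5 = 1  t=3,i=3
  ..#.. -> #   bit 4 = 1  t=1,i=0
  ...## -> #   bit 3 = 1  t=0,i=0
  ...#. -> .   bit 2 = 0  t=1,i=16
  ....# -> #   bit 1 = 1  t=0,i=9
  ..... -> #   bit 0 = 1  t=0,i=7
  bits 01101000010101000001000110111011 = 1750340027

1750340027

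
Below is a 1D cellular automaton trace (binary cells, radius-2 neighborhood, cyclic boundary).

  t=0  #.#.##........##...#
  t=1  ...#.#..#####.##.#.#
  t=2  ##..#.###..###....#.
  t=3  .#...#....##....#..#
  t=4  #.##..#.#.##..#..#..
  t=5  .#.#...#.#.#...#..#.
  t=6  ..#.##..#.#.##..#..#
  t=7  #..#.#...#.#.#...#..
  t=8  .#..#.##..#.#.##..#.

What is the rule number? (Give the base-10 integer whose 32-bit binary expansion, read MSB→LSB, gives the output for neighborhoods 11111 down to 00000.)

  #####|.  b31=0 t=1,i=10
  ####.|#  b30=1 t=1,i=11
  ###.#|#  b29=1 t=1,i=12
  ###..|.  b28=0 t=2,i=8
  ##.##|#  b27=1 t=1,i=13
  ##.#.|.  b26=0 t=0,i=1
  ##..#|.  b25=0 t=2,i=2
  ##...|.  b24=0 t=0,i=6
  #.###|.  b23=0 t=2,i=6
  #.##.|.  b22=0 t=0,i=4
  #.#.#|.  b21=0 t=0,i=2
  #.#..|.  b20=0 t=1,i=5
  #..##|#  b19=1 t=1,i=7
  #..#.|.  b18=0 t=2,i=3
  #...#|#  b17=1 t=0,i=17
  #....|.  b16=0 t=0,i=7
  .####|.  b15=0 t=1,i=9
  .###.|.  b14=0 t=2,i=7
  .##.#|.  b13=0 t=0,i=0
  .##..|#  b12=1 t=0,i=5
  .#.##|#  b11=1 t=0,i=3
  .#.#.|#  b10=1 t=1,i=4
  .#..#|#  b9=1 t=1,i=6
  .#...|#  b8=1 t=1,i=0
  ..###|#  b7=1 t=1,i=8
  ..##.|#  b6=1 t=0,i=14
  ..#.#|.  b5=0 t=1,i=3
  ..#..|.  b4=0 t=3,i=5
  ...##|.  b3=0 t=0,i=13
  ...#.|.  b2=0 t=1,i=2
  ....#|#  b1=1 t=0,i=12
  .....|#  b0=1 t=0,i=8
  bits 01101000000010100001111111000011 = 1745493955

1745493955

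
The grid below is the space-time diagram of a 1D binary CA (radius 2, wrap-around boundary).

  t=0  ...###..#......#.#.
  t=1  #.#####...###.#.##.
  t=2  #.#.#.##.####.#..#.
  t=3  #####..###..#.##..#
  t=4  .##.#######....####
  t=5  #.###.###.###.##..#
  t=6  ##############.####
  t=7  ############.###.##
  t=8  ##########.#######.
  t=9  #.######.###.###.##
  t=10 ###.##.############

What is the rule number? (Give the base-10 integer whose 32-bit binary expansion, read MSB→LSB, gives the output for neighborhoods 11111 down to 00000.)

3149493965

  ##### -> #   bit 31 = 1  t=1,i=4
  ####. -> .   bit 30 = 0  t=1,i=5
  ###.# -> #   bit 29 = 1  t=1,i=12
  ###.. -> #   bit 28 = 1  t=0,i=5
  ##.## -> #   bit 27 = 1  t=2,i=8
  ##.#. -> .   bit 26 = 0  t=1,i=13
  ##..# -> #   bit 25 = 1  t=0,i=6
  ##... -> #   bit 24 = 1  t=1,i=7
  #.### -> #   bit 23 = 1  t=1,i=2
  #.##. -> .   bit 22 = 0  t=1,i=16
  #.#.# -> #   bit 21 = 1  t=1,i=0
  #.#.. -> #   bit 20 = 1  t=0,i=17
  #..## -> #   bit 19 = 1  t=3,i=6
  #..#. -> .   bit 18 = 0  t=0,i=7
  #...# -> .   bit 17 = 0  t=1,i=8
  #.... -> #   bit 16 = 1  t=0,i=0
  .#### -> .   bit 15 = 0  t=1,i=3
  .###. -> #   bit 14 = 1  t=0,i=4
  .##.# -> #   bit 13 = 1  t=1,i=17
  .##.. -> #   bit 12 = 1  t=3,i=15
  .#.## -> .   bit 11 = 0  t=1,i=1
  .#.#. -> #   bit 10 = 1  t=0,i=16
  .#..# -> #   bit 9 = 1  t=2,i=15
  .#... -> .   bit 8 = 0  t=0,i=9
  ..### -> #   bit 7 = 1  t=0,i=3
  ..##. -> #   bit 6 = 1  t=5,i=18
  ..#.# -> .   bit 5 = 0  t=0,i=15
  ..#.. -> .   bit 4 = 0  t=0,i=8
  ...## -> #   bit 3 = 1  t=0,i=2
  ...#. -> #   bit 2 = 1  t=0,i=14
  ....# -> .   bit 1 = 0  t=0,i=1
  ..... -> #   bit 0 = 1  t=0,i=11
  bits 10111011101110010111011011001101 = 3149493965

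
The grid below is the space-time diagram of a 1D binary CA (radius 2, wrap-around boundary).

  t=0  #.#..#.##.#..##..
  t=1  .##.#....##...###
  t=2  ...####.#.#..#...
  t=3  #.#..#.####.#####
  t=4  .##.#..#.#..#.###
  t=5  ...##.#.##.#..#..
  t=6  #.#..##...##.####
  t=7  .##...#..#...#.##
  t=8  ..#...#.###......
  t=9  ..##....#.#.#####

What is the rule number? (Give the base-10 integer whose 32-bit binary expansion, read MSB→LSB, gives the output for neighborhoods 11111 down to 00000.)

  [31] ##### => #  t=3,i=14
  [30] ####. => #  t=2,i=5
  [29] ###.# => .  t=1,i=16
  [28] ###.. => #  t=8,i=10
  [27] ##.## => .  t=1,i=0
  [26] ##.#. => #  t=0,i=9
  [25] ##..# => #  t=0,i=15
  [24] ##... => .  t=1,i=11
  [23] #.### => #  t=3,i=7
  [22] #.##. => .  t=0,i=7
  [21] #.#.# => #  t=2,i=8
  [20] #.#.. => #  t=0,i=2
  [19] #..## => .  t=0,i=12
  [18] #..#. => #  t=0,i=4
  [17] #...# => .  t=1,i=12
  [16] #.... => #  t=1,i=6
  [15] .#### => .  t=2,i=4
  [14] .###. => .  t=1,i=15
  [13] .##.# => .  t=0,i=8
  [12] .##.. => #  t=0,i=14
  [11] .#.## => .  t=0,i=6
  [10] .#.#. => #  t=0,i=1
  [9] .#..# => .  t=0,i=3
  [8] .#... => #  t=1,i=5
  [7] ..### => .  t=1,i=14
  [6] ..##. => .  t=0,i=13
  [5] ..#.# => .  t=0,i=0
  [4] ..#.. => #  t=2,i=13
  [3] ...## => #  t=1,i=8
  [2] ...#. => .  t=7,i=5
  [1] ....# => .  t=1,i=7
  [0] ..... => #  t=2,i=0
  bits 11010110101101010001010100011001 = 3602191641

3602191641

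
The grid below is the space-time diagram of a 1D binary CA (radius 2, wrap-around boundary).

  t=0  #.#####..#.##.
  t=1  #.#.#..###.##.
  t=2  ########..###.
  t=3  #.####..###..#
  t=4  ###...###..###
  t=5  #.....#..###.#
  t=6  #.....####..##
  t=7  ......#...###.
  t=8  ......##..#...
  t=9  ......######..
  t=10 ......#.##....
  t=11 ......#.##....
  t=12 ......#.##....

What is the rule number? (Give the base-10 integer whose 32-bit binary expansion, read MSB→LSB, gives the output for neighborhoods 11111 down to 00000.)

  [31] ##### => #  t=0,i=4
  [30] ####. => .  t=0,i=5
  [29] ###.# => .  t=1,i=9
  [28] ###.. => .  t=0,i=6
  [27] ##.## => #  t=1,i=10
  [26] ##.#. => .  t=0,i=13
  [25] ##..# => #  t=0,i=7
  [24] ##... => .  t=4,i=3
  [23] #.### => #  t=0,i=2
  [22] #.##. => #  t=0,i=11
  [21] #.#.# => #  t=0,i=0
  [20] #.#.. => #  t=1,i=4
  [19] #..## => #  t=1,i=6
  [18] #..#. => #  t=0,i=8
  [17] #...# => .  t=4,i=4
  [16] #.... => .  t=5,i=2
  [15] .#### => .  t=0,i=3
  [14] .###. => .  t=1,i=8
  [13] .##.# => #  t=0,i=12
  [12] .##.. => #  t=5,i=0
  [11] .#.## => .  t=0,i=1
  [10] .#.#. => #  t=1,i=1
  [9] .#..# => #  t=1,i=5
  [8] .#... => #  t=7,i=7
  [7] ..### => #  t=1,i=7
  [6] ..##. => #  t=3,i=13
  [5] ..#.# => #  t=0,i=9
  [4] ..#.. => #  t=5,i=6
  [3] ...## => .  t=4,i=5
  [2] ...#. => .  t=5,i=5
  [1] ....# => .  t=5,i=4
  [0] ..... => .  t=5,i=3
  bits 10001010111111000011011111110000 = 2331785200

2331785200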